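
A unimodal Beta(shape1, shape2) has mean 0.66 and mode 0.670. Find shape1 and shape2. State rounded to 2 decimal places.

shape1 = 22.44, shape2 = 11.56

With s = shape1+shape2: μ = shape1/s and mode = (shape1−1)/(s−2). Eliminating shape1 = μs,
μs − 1 = m(s−2) ⇒ s(μ−m) = 1−2m ⇒ s = -0.340/-0.010 = 34.0000.
So shape1 = μs = 22.44, shape2 = (1−μ)s = 11.56.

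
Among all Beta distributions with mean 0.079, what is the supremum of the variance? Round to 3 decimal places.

Var = μ(1−μ)/(α+β+1), which approaches μ(1−μ) as α+β → 0.
So the supremum is μ(1−μ) = 0.079×0.921 = 0.073.

0.073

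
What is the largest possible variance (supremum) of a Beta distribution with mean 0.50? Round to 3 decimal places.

For fixed mean μ the Beta variance is μ(1−μ)/(α+β+1), increasing as α+β decreases.
Its least upper bound (not attained) is μ(1−μ) = 0.50·0.50 = 0.250.

0.250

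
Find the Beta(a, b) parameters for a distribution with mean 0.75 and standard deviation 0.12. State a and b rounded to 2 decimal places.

a = 9.02, b = 3.01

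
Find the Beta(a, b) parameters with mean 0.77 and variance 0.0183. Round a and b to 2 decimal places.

a = 6.68, b = 2.00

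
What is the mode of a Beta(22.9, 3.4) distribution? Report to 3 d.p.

0.901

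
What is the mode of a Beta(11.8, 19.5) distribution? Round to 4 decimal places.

With α,β > 1, mode = (α−1)/(α+β−2) = 10.8/29.3 = 0.3686.

0.3686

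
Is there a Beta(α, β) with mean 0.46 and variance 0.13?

Yes

A Beta with mean μ has variance μ(1−μ)/(α+β+1) < μ(1−μ).
Here μ(1−μ) = 0.46×0.54 = 0.2484, and 0.13 < 0.2484.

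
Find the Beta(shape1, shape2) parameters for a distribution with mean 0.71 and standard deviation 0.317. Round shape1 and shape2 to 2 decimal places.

shape1 = 0.74, shape2 = 0.30

σ² = 0.317² = 0.100489.
With s = shape1+shape2, Var = μ(1−μ)/(s+1), so s+1 = (0.71×0.29)/0.100489 = 2.0490 and s = 1.0490.
shape1 = μs = 0.74, shape2 = (1−μ)s = 0.30.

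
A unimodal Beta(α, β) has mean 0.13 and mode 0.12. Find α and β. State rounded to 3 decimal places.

With s = α+β: μ = α/s and mode = (α−1)/(s−2). Eliminating α = μs,
μs − 1 = m(s−2) ⇒ s(μ−m) = 1−2m ⇒ s = 0.76/0.01 = 76.0000.
So α = μs = 9.880, β = (1−μ)s = 66.120.

α = 9.880, β = 66.120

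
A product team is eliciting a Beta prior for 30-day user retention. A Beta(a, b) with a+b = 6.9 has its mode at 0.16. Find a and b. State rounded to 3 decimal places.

Mode = (a−1)/(κ−2) with κ = a+b, so a−1 = 0.16·4.9 = 0.784.
a = 1.784; b = κ − a = 5.116.

a = 1.784, b = 5.116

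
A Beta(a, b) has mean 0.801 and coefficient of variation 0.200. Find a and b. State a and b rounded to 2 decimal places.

a = 4.17, b = 1.04

Var = (CV·μ)² = (0.200×0.801)² = 0.025664.
a+b = μ(1−μ)/Var − 1 = 0.159399/0.025664 − 1 = 5.2110.
Thus a = 0.801·5.2110 = 4.17 and b = 0.199·5.2110 = 1.04.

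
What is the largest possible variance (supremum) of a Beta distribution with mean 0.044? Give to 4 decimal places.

0.0421

Var = μ(1−μ)/(α+β+1), which approaches μ(1−μ) as α+β → 0.
So the supremum is μ(1−μ) = 0.044×0.956 = 0.0421.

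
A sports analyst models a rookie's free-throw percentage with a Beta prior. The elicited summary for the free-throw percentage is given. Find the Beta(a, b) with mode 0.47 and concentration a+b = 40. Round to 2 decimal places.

a = 18.86, b = 21.14

Mode = (a−1)/(κ−2) with κ = a+b, so a−1 = 0.47·38 = 17.86.
a = 18.86; b = κ − a = 21.14.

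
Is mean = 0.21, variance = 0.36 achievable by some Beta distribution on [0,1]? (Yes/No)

The Beta variance bound is σ² < μ(1−μ).
Here μ(1−μ) = 0.21×0.79 = 0.1659, and 0.36 ≥ 0.1659.

No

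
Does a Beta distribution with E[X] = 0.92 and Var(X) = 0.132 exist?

No

The Beta variance bound is σ² < μ(1−μ).
Here μ(1−μ) = 0.92×0.08 = 0.0736, and 0.132 ≥ 0.0736.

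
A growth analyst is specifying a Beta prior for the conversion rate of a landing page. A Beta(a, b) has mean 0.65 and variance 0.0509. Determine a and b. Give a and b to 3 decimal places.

a = 2.255, b = 1.214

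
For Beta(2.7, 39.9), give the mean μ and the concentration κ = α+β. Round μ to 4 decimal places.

κ = α+β = 2.7+39.9 = 42.6; μ = α/κ = 2.7/42.6 = 0.0634.

μ = 0.0634, κ = 42.6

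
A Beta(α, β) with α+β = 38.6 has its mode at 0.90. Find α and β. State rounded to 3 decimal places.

Mode = (α−1)/(κ−2) with κ = α+β, so α−1 = 0.90·36.6 = 32.940.
α = 33.940; β = κ − α = 4.660.

α = 33.940, β = 4.660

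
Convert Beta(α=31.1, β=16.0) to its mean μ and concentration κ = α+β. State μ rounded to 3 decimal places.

μ = 0.660, κ = 47.1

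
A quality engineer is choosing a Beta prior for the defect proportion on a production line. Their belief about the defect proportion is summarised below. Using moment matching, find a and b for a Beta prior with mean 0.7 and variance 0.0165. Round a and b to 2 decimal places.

Let s = a+b. The Beta variance is μ(1−μ)/(s+1).
So s+1 = μ(1−μ)/σ² = (0.7×0.3)/0.0165 = 0.21/0.0165 = 12.7273, giving s = 11.7273.
Then a = μs = 0.7×11.7273 = 8.21 and b = (1−μ)s = 0.3×11.7273 = 3.52.

a = 8.21, b = 3.52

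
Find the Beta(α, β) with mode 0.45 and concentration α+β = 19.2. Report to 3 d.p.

For α,β>1 the mode is (α−1)/(α+β−2), so α = mode·(κ−2)+1 = 0.45×17.2+1 = 8.740.
And β = (1−mode)·(κ−2)+1 = 0.55×17.2+1 = 10.460.

α = 8.740, β = 10.460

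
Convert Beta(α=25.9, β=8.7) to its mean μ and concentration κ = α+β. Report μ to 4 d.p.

μ = 0.7486, κ = 34.6

κ = α+β = 25.9+8.7 = 34.6; μ = α/κ = 25.9/34.6 = 0.7486.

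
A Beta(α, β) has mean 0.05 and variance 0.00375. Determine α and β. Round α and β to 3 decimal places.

By moment matching, α+β = μ(1−μ)/σ² − 1 = (0.05·0.95)/0.00375 − 1 = 12.6667 − 1 = 11.6667.
Since α/(α+β) = μ, α = 0.05·11.6667 = 0.583 and β = 0.95·11.6667 = 11.083.

α = 0.583, β = 11.083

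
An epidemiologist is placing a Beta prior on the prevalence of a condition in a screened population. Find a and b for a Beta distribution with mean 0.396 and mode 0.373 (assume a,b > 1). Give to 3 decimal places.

a = 4.373, b = 6.670

With s = a+b: μ = a/s and mode = (a−1)/(s−2). Eliminating a = μs,
μs − 1 = m(s−2) ⇒ s(μ−m) = 1−2m ⇒ s = 0.254/0.023 = 11.0435.
So a = μs = 4.373, b = (1−μ)s = 6.670.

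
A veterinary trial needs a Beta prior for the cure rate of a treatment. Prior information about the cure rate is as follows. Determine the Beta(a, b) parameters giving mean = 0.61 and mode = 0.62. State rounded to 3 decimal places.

a = 14.640, b = 9.360

With s = a+b: μ = a/s and mode = (a−1)/(s−2). Eliminating a = μs,
μs − 1 = m(s−2) ⇒ s(μ−m) = 1−2m ⇒ s = -0.24/-0.01 = 24.0000.
So a = μs = 14.640, b = (1−μ)s = 9.360.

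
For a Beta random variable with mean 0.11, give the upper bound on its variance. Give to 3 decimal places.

For fixed mean μ the Beta variance is μ(1−μ)/(α+β+1), increasing as α+β decreases.
Its least upper bound (not attained) is μ(1−μ) = 0.11·0.89 = 0.098.

0.098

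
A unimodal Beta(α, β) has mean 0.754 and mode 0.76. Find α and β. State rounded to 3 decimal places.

α = 65.347, β = 21.320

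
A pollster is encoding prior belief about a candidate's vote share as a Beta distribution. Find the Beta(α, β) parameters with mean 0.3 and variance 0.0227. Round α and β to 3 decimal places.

α = 2.475, β = 5.776

By moment matching, α+β = μ(1−μ)/σ² − 1 = (0.3·0.7)/0.0227 − 1 = 9.2511 − 1 = 8.2511.
Since α/(α+β) = μ, α = 0.3·8.2511 = 2.475 and β = 0.7·8.2511 = 5.776.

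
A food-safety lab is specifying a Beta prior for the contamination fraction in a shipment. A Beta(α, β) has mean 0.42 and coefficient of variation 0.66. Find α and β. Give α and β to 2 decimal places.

α = 0.91, β = 1.26

Var = (CV·μ)² = (0.66×0.42)² = 0.076840.
α+β = μ(1−μ)/Var − 1 = 0.2436/0.076840 − 1 = 2.1702.
Thus α = 0.42·2.1702 = 0.91 and β = 0.58·2.1702 = 1.26.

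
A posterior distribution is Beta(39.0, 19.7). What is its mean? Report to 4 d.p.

The Beta mean is α/(α+β) = 39.0/(39.0+19.7) = 0.6644.

0.6644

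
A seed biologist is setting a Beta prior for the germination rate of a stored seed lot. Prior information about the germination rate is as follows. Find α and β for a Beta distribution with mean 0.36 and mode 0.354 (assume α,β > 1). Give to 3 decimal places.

With s = α+β: μ = α/s and mode = (α−1)/(s−2). Eliminating α = μs,
μs − 1 = m(s−2) ⇒ s(μ−m) = 1−2m ⇒ s = 0.292/0.006 = 48.6667.
So α = μs = 17.520, β = (1−μ)s = 31.147.

α = 17.520, β = 31.147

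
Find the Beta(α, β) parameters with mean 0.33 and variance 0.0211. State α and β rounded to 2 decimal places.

α = 3.13, β = 6.35

By moment matching, α+β = μ(1−μ)/σ² − 1 = (0.33·0.67)/0.0211 − 1 = 10.4787 − 1 = 9.4787.
Since α/(α+β) = μ, α = 0.33·9.4787 = 3.13 and β = 0.67·9.4787 = 6.35.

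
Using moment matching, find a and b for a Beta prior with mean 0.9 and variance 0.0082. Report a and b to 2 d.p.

Let s = a+b. The Beta variance is μ(1−μ)/(s+1).
So s+1 = μ(1−μ)/σ² = (0.9×0.1)/0.0082 = 0.09/0.0082 = 10.9756, giving s = 9.9756.
Then a = μs = 0.9×9.9756 = 8.98 and b = (1−μ)s = 0.1×9.9756 = 1.00.

a = 8.98, b = 1.00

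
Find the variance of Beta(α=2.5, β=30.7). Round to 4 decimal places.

0.0020

α+β = 33.2 and αβ = 76.75, so Var = αβ/[(α+β)²(α+β+1)] = 76.75/37696.608 = 0.0020.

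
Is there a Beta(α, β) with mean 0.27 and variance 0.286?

No

A Beta with mean μ has variance μ(1−μ)/(α+β+1) < μ(1−μ).
Here μ(1−μ) = 0.27×0.73 = 0.1971, and 0.286 ≥ 0.1971.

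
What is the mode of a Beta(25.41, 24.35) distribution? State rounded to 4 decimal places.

With α,β > 1, mode = (α−1)/(α+β−2) = 24.41/47.76 = 0.5111.

0.5111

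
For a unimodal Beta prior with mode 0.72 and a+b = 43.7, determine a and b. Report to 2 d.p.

Mode = (a−1)/(κ−2) with κ = a+b, so a−1 = 0.72·41.7 = 30.02.
a = 31.02; b = κ − a = 12.68.

a = 31.02, b = 12.68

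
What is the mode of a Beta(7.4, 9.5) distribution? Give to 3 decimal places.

0.430

The density x^(α−1)(1−x)^(β−1) is maximised at (α−1)/(α+β−2) = 6.4/14.9 = 0.430.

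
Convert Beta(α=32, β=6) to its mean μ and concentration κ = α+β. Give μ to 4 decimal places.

μ = 0.8421, κ = 38

κ = α+β = 32+6 = 38; μ = α/κ = 32/38 = 0.8421.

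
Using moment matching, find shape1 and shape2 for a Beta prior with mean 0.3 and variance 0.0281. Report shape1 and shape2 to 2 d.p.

shape1 = 1.94, shape2 = 4.53

By moment matching, shape1+shape2 = μ(1−μ)/σ² − 1 = (0.3·0.7)/0.0281 − 1 = 7.4733 − 1 = 6.4733.
Since shape1/(shape1+shape2) = μ, shape1 = 0.3·6.4733 = 1.94 and shape2 = 0.7·6.4733 = 4.53.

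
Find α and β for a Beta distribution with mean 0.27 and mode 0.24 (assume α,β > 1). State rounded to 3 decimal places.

With s = α+β: μ = α/s and mode = (α−1)/(s−2). Eliminating α = μs,
μs − 1 = m(s−2) ⇒ s(μ−m) = 1−2m ⇒ s = 0.52/0.03 = 17.3333.
So α = μs = 4.680, β = (1−μ)s = 12.653.

α = 4.680, β = 12.653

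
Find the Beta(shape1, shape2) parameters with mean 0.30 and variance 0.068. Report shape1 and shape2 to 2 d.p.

shape1 = 0.63, shape2 = 1.46

Write ν = shape1+shape2; then shape1 = μν and Var = μ(1−μ)/(ν+1).
ν = μ(1−μ)/Var − 1 = 0.2100/0.068 − 1 = 2.0882.
shape1 = 0.30·2.0882 = 0.63, shape2 = 0.70·2.0882 = 1.46.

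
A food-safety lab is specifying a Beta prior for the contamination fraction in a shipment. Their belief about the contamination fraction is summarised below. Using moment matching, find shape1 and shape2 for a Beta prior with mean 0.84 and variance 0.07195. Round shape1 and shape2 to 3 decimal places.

Write ν = shape1+shape2; then shape1 = μν and Var = μ(1−μ)/(ν+1).
ν = μ(1−μ)/Var − 1 = 0.1344/0.07195 − 1 = 0.8680.
shape1 = 0.84·0.8680 = 0.729, shape2 = 0.16·0.8680 = 0.139.

shape1 = 0.729, shape2 = 0.139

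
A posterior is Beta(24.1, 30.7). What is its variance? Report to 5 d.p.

Var = αβ/[(α+β)²(α+β+1)] = (24.1×30.7)/(54.8²×55.8) = 739.87/167569.632 = 0.00442.

0.00442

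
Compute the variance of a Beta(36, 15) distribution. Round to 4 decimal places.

Var = αβ/[(α+β)²(α+β+1)] = (36×15)/(51²×52) = 540/135252 = 0.0040.

0.0040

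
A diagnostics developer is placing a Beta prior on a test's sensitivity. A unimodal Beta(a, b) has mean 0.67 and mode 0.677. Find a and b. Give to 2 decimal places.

With s = a+b: μ = a/s and mode = (a−1)/(s−2). Eliminating a = μs,
μs − 1 = m(s−2) ⇒ s(μ−m) = 1−2m ⇒ s = -0.354/-0.007 = 50.5714.
So a = μs = 33.88, b = (1−μ)s = 16.69.

a = 33.88, b = 16.69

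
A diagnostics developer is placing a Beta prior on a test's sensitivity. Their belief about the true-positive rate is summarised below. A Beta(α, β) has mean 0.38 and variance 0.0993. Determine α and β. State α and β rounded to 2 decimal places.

α = 0.52, β = 0.85

By moment matching, α+β = μ(1−μ)/σ² − 1 = (0.38·0.62)/0.0993 − 1 = 2.3726 − 1 = 1.3726.
Since α/(α+β) = μ, α = 0.38·1.3726 = 0.52 and β = 0.62·1.3726 = 0.85.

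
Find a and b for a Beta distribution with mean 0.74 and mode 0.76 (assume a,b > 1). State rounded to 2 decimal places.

Let s = a+b. Mean gives a = μs = 0.74s; mode gives (a−1)/(s−2) = 0.76.
Substituting: 0.74s − 1 = 0.76(s−2) = 0.76s − 1.52, so -0.02s = -0.52 and s = 26.0000.
Then a = 0.74×26.0000 = 19.24 and b = s−a = 6.76.

a = 19.24, b = 6.76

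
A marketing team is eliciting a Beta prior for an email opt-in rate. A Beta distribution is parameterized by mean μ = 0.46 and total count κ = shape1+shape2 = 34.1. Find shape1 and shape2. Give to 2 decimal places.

Split κ in proportion μ : (1−μ): shape1 = 0.46·34.1 = 15.69, shape2 = 34.1 − 15.69 = 18.41.

shape1 = 15.69, shape2 = 18.41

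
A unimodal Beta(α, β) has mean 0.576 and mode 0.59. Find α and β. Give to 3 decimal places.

α = 7.406, β = 5.451

With s = α+β: μ = α/s and mode = (α−1)/(s−2). Eliminating α = μs,
μs − 1 = m(s−2) ⇒ s(μ−m) = 1−2m ⇒ s = -0.18/-0.014 = 12.8571.
So α = μs = 7.406, β = (1−μ)s = 5.451.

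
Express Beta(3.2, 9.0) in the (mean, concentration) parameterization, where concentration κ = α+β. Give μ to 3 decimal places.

κ = α+β = 3.2+9.0 = 12.2; μ = α/κ = 3.2/12.2 = 0.262.

μ = 0.262, κ = 12.2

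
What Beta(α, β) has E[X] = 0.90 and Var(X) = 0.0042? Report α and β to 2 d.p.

By moment matching, α+β = μ(1−μ)/σ² − 1 = (0.90·0.10)/0.0042 − 1 = 21.4286 − 1 = 20.4286.
Since α/(α+β) = μ, α = 0.90·20.4286 = 18.39 and β = 0.10·20.4286 = 2.04.

α = 18.39, β = 2.04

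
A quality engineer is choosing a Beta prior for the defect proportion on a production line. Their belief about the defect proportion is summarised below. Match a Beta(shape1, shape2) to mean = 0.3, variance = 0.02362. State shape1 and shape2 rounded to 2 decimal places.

Write ν = shape1+shape2; then shape1 = μν and Var = μ(1−μ)/(ν+1).
ν = μ(1−μ)/Var − 1 = 0.21/0.02362 − 1 = 7.8908.
shape1 = 0.3·7.8908 = 2.37, shape2 = 0.7·7.8908 = 5.52.

shape1 = 2.37, shape2 = 5.52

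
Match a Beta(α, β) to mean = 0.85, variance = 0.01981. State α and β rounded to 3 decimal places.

α = 4.621, β = 0.815

Write ν = α+β; then α = μν and Var = μ(1−μ)/(ν+1).
ν = μ(1−μ)/Var − 1 = 0.1275/0.01981 − 1 = 5.4361.
α = 0.85·5.4361 = 4.621, β = 0.15·5.4361 = 0.815.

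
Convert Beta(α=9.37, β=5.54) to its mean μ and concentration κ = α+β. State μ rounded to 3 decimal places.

μ = 0.628, κ = 14.91

κ = α+β = 9.37+5.54 = 14.91; μ = α/κ = 9.37/14.91 = 0.628.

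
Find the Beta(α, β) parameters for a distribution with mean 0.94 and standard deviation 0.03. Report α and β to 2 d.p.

α = 57.97, β = 3.70

Variance = 0.03² = 0.0009. The moment-matching identity α+β = μ(1−μ)/Var − 1 gives
α+β = 0.0564/0.0009 − 1 = 61.6667, so α = μ·61.6667 = 57.97 and β = (1−μ)·61.6667 = 3.70.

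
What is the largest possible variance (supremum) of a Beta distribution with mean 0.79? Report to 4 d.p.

For fixed mean μ the Beta variance is μ(1−μ)/(α+β+1), increasing as α+β decreases.
Its least upper bound (not attained) is μ(1−μ) = 0.79·0.21 = 0.1659.

0.1659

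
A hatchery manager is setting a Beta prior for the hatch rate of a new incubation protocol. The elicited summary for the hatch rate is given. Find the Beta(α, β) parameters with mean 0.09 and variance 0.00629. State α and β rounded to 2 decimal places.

α = 1.08, β = 10.94

Let s = α+β. The Beta variance is μ(1−μ)/(s+1).
So s+1 = μ(1−μ)/σ² = (0.09×0.91)/0.00629 = 0.0819/0.00629 = 13.0207, giving s = 12.0207.
Then α = μs = 0.09×12.0207 = 1.08 and β = (1−μ)s = 0.91×12.0207 = 10.94.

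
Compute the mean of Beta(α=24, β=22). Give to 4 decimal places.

0.5217

The Beta mean is α/(α+β) = 24/(24+22) = 0.5217.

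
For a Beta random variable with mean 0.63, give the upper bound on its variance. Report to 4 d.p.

0.2331

For fixed mean μ the Beta variance is μ(1−μ)/(α+β+1), increasing as α+β decreases.
Its least upper bound (not attained) is μ(1−μ) = 0.63·0.37 = 0.2331.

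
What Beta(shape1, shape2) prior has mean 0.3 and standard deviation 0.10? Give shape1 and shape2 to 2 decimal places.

Variance = 0.10² = 0.0100. The moment-matching identity shape1+shape2 = μ(1−μ)/Var − 1 gives
shape1+shape2 = 0.21/0.0100 − 1 = 20.0000, so shape1 = μ·20.0000 = 6.00 and shape2 = (1−μ)·20.0000 = 14.00.

shape1 = 6.00, shape2 = 14.00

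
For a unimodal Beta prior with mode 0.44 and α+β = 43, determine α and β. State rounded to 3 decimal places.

α = 19.040, β = 23.960

Mode = (α−1)/(κ−2) with κ = α+β, so α−1 = 0.44·41 = 18.040.
α = 19.040; β = κ − α = 23.960.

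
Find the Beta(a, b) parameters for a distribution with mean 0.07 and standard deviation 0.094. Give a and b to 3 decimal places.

a = 0.446, b = 5.922

First σ² = 0.008836. Setting a = μn, b = (1−μ)n with n = a+b,
μ(1−μ)/(n+1) = 0.008836 ⇒ n+1 = 0.0651/0.008836 = 7.3676 ⇒ n = 6.3676.
Hence a = 0.07×6.3676 = 0.446, b = 0.93×6.3676 = 5.922.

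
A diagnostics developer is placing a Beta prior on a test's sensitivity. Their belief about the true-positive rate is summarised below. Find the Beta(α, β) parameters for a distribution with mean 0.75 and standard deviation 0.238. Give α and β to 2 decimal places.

Variance = 0.238² = 0.056644. The moment-matching identity α+β = μ(1−μ)/Var − 1 gives
α+β = 0.1875/0.056644 − 1 = 2.3101, so α = μ·2.3101 = 1.73 and β = (1−μ)·2.3101 = 0.58.

α = 1.73, β = 0.58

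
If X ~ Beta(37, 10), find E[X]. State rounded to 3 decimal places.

E[X] = α/(α+β) = 37/47 = 0.787.

0.787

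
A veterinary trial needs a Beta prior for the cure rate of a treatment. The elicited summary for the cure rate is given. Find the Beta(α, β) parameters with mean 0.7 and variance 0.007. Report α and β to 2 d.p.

α = 20.30, β = 8.70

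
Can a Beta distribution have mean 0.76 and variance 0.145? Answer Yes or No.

A Beta with mean μ has variance μ(1−μ)/(α+β+1) < μ(1−μ).
Here μ(1−μ) = 0.76×0.24 = 0.1824, and 0.145 < 0.1824.

Yes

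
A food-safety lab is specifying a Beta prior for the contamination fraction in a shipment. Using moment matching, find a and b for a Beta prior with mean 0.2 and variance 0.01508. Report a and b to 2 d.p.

a = 1.92, b = 7.69

By moment matching, a+b = μ(1−μ)/σ² − 1 = (0.2·0.8)/0.01508 − 1 = 10.6101 − 1 = 9.6101.
Since a/(a+b) = μ, a = 0.2·9.6101 = 1.92 and b = 0.8·9.6101 = 7.69.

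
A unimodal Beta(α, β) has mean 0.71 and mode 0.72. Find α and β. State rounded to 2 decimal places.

α = 31.24, β = 12.76

Let s = α+β. Mean gives α = μs = 0.71s; mode gives (α−1)/(s−2) = 0.72.
Substituting: 0.71s − 1 = 0.72(s−2) = 0.72s − 1.44, so -0.01s = -0.44 and s = 44.0000.
Then α = 0.71×44.0000 = 31.24 and β = s−α = 12.76.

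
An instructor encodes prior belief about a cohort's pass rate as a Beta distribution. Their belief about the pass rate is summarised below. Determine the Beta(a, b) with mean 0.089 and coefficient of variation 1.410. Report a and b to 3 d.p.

a = 0.369, b = 3.779

Var = (CV·μ)² = (1.410×0.089)² = 0.015748.
a+b = μ(1−μ)/Var − 1 = 0.081079/0.015748 − 1 = 4.1486.
Thus a = 0.089·4.1486 = 0.369 and b = 0.911·4.1486 = 3.779.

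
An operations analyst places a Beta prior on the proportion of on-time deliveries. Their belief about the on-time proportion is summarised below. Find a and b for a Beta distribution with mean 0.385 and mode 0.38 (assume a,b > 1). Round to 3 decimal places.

a = 18.480, b = 29.520

With s = a+b: μ = a/s and mode = (a−1)/(s−2). Eliminating a = μs,
μs − 1 = m(s−2) ⇒ s(μ−m) = 1−2m ⇒ s = 0.24/0.005 = 48.0000.
So a = μs = 18.480, b = (1−μ)s = 29.520.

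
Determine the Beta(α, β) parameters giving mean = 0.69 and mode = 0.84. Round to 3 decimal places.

α = 3.128, β = 1.405

Let s = α+β. Mean gives α = μs = 0.69s; mode gives (α−1)/(s−2) = 0.84.
Substituting: 0.69s − 1 = 0.84(s−2) = 0.84s − 1.68, so -0.15s = -0.68 and s = 4.5333.
Then α = 0.69×4.5333 = 3.128 and β = s−α = 1.405.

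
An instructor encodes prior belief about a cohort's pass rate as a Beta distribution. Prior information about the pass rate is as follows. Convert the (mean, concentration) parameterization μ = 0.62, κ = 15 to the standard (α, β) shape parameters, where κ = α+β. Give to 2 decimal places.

α = 9.30, β = 5.70

Split κ in proportion μ : (1−μ): α = 0.62·15 = 9.30, β = 15 − 9.30 = 5.70.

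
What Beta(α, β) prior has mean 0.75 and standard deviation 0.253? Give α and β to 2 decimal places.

Variance = 0.253² = 0.064009. The moment-matching identity α+β = μ(1−μ)/Var − 1 gives
α+β = 0.1875/0.064009 − 1 = 1.9293, so α = μ·1.9293 = 1.45 and β = (1−μ)·1.9293 = 0.48.

α = 1.45, β = 0.48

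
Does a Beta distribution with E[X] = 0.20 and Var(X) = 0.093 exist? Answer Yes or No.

The Beta variance bound is σ² < μ(1−μ).
Here μ(1−μ) = 0.20×0.80 = 0.1600, and 0.093 < 0.1600.

Yes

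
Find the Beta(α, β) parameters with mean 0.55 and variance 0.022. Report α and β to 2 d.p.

α = 5.64, β = 4.61

Let s = α+β. The Beta variance is μ(1−μ)/(s+1).
So s+1 = μ(1−μ)/σ² = (0.55×0.45)/0.022 = 0.2475/0.022 = 11.2500, giving s = 10.2500.
Then α = μs = 0.55×10.2500 = 5.64 and β = (1−μ)s = 0.45×10.2500 = 4.61.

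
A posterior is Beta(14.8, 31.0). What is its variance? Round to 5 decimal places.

0.00467

Var = αβ/[(α+β)²(α+β+1)] = (14.8×31.0)/(45.8²×46.8) = 458.80/98169.552 = 0.00467.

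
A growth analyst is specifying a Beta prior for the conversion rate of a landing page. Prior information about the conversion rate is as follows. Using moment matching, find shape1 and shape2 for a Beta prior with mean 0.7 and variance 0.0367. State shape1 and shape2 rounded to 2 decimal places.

Write ν = shape1+shape2; then shape1 = μν and Var = μ(1−μ)/(ν+1).
ν = μ(1−μ)/Var − 1 = 0.21/0.0367 − 1 = 4.7221.
shape1 = 0.7·4.7221 = 3.31, shape2 = 0.3·4.7221 = 1.42.

shape1 = 3.31, shape2 = 1.42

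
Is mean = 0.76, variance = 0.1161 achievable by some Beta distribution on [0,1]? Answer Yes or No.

Yes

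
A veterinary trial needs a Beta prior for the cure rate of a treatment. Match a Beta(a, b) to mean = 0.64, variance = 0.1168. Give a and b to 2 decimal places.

Write ν = a+b; then a = μν and Var = μ(1−μ)/(ν+1).
ν = μ(1−μ)/Var − 1 = 0.2304/0.1168 − 1 = 0.9726.
a = 0.64·0.9726 = 0.62, b = 0.36·0.9726 = 0.35.

a = 0.62, b = 0.35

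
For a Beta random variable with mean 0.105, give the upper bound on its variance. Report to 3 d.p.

Var = μ(1−μ)/(α+β+1), which approaches μ(1−μ) as α+β → 0.
So the supremum is μ(1−μ) = 0.105×0.895 = 0.094.

0.094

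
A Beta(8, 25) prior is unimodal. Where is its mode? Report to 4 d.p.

With α,β > 1, mode = (α−1)/(α+β−2) = 7/31 = 0.2258.

0.2258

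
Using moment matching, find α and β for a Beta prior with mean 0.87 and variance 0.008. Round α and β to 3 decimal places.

Write ν = α+β; then α = μν and Var = μ(1−μ)/(ν+1).
ν = μ(1−μ)/Var − 1 = 0.1131/0.008 − 1 = 13.1375.
α = 0.87·13.1375 = 11.430, β = 0.13·13.1375 = 1.708.

α = 11.430, β = 1.708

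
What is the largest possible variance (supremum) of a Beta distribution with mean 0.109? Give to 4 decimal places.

Var = μ(1−μ)/(α+β+1), which approaches μ(1−μ) as α+β → 0.
So the supremum is μ(1−μ) = 0.109×0.891 = 0.0971.

0.0971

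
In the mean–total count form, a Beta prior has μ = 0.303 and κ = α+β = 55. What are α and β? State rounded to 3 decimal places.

Split κ in proportion μ : (1−μ): α = 0.303·55 = 16.665, β = 55 − 16.665 = 38.335.

α = 16.665, β = 38.335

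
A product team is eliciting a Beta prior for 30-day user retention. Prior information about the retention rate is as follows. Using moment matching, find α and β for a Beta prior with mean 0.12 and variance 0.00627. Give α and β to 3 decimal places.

α = 1.901, β = 13.941

Write ν = α+β; then α = μν and Var = μ(1−μ)/(ν+1).
ν = μ(1−μ)/Var − 1 = 0.1056/0.00627 − 1 = 15.8421.
α = 0.12·15.8421 = 1.901, β = 0.88·15.8421 = 13.941.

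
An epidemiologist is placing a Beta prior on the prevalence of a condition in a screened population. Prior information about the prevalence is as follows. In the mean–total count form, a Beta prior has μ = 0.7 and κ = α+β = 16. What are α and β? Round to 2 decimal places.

Split κ in proportion μ : (1−μ): α = 0.7·16 = 11.20, β = 16 − 11.20 = 4.80.

α = 11.20, β = 4.80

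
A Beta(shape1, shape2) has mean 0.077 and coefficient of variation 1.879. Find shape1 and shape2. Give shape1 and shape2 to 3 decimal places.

Var = (CV·μ)² = (1.879×0.077)² = 0.020933.
shape1+shape2 = μ(1−μ)/Var − 1 = 0.071071/0.020933 − 1 = 2.3951.
Thus shape1 = 0.077·2.3951 = 0.184 and shape2 = 0.923·2.3951 = 2.211.

shape1 = 0.184, shape2 = 2.211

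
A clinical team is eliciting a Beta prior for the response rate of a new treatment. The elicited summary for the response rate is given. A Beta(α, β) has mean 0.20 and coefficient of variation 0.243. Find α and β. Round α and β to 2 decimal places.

α = 13.35, β = 53.39

Var = (CV·μ)² = (0.243×0.20)² = 0.002362.
α+β = μ(1−μ)/Var − 1 = 0.1600/0.002362 − 1 = 66.7404.
Thus α = 0.20·66.7404 = 13.35 and β = 0.80·66.7404 = 53.39.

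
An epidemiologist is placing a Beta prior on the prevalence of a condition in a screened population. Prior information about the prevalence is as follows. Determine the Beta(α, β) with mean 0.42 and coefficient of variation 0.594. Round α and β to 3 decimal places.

α = 1.224, β = 1.690

σ = CV·μ = 0.594×0.42 = 0.24948, so σ² = 0.062240.
s+1 = μ(1−μ)/σ² = 0.2436/0.062240 = 3.9139, so s = α+β = 2.9139.
α = μs = 1.224, β = (1−μ)s = 1.690.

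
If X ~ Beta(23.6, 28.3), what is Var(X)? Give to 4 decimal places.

α+β = 51.9 and αβ = 667.88, so Var = αβ/[(α+β)²(α+β+1)] = 667.88/142491.969 = 0.0047.

0.0047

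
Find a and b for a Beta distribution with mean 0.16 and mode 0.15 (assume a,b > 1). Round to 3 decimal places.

a = 11.200, b = 58.800

With s = a+b: μ = a/s and mode = (a−1)/(s−2). Eliminating a = μs,
μs − 1 = m(s−2) ⇒ s(μ−m) = 1−2m ⇒ s = 0.70/0.01 = 70.0000.
So a = μs = 11.200, b = (1−μ)s = 58.800.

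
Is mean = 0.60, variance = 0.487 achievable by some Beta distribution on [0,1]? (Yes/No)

A Beta with mean μ has variance μ(1−μ)/(α+β+1) < μ(1−μ).
Here μ(1−μ) = 0.60×0.40 = 0.2400, and 0.487 ≥ 0.2400.

No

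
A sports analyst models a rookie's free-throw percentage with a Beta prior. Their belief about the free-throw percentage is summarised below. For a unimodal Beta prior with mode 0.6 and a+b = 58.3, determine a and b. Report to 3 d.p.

a = 34.780, b = 23.520

Since the density peak of Beta(a,b) is at (a−1)/(a+b−2),
a = 1 + 0.6(58.3−2) = 34.780 and b = 58.3 − 34.780 = 23.520.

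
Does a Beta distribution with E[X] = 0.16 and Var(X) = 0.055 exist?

Yes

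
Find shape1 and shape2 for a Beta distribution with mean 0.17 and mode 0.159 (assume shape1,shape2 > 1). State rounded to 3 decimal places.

shape1 = 10.540, shape2 = 51.460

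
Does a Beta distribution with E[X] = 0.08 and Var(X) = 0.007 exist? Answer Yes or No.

Yes

A Beta with mean μ has variance μ(1−μ)/(α+β+1) < μ(1−μ).
Here μ(1−μ) = 0.08×0.92 = 0.0736, and 0.007 < 0.0736.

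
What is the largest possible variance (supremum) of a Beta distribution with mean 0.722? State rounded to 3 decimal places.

For fixed mean μ the Beta variance is μ(1−μ)/(α+β+1), increasing as α+β decreases.
Its least upper bound (not attained) is μ(1−μ) = 0.722·0.278 = 0.201.

0.201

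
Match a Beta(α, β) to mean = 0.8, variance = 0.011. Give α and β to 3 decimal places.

By moment matching, α+β = μ(1−μ)/σ² − 1 = (0.8·0.2)/0.011 − 1 = 14.5455 − 1 = 13.5455.
Since α/(α+β) = μ, α = 0.8·13.5455 = 10.836 and β = 0.2·13.5455 = 2.709.

α = 10.836, β = 2.709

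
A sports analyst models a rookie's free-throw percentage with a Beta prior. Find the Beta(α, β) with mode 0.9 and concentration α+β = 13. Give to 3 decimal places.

α = 10.900, β = 2.100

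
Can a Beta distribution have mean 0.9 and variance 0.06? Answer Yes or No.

The Beta variance bound is σ² < μ(1−μ).
Here μ(1−μ) = 0.9×0.1 = 0.09, and 0.06 < 0.09.

Yes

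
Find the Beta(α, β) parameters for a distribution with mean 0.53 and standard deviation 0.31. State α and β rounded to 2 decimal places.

α = 0.84, β = 0.75

First σ² = 0.0961. Setting α = μn, β = (1−μ)n with n = α+β,
μ(1−μ)/(n+1) = 0.0961 ⇒ n+1 = 0.2491/0.0961 = 2.5921 ⇒ n = 1.5921.
Hence α = 0.53×1.5921 = 0.84, β = 0.47×1.5921 = 0.75.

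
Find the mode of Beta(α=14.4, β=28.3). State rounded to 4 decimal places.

0.3292

The density x^(α−1)(1−x)^(β−1) is maximised at (α−1)/(α+β−2) = 13.4/40.7 = 0.3292.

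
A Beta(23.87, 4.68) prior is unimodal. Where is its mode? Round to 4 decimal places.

With α,β > 1, mode = (α−1)/(α+β−2) = 22.87/26.55 = 0.8614.

0.8614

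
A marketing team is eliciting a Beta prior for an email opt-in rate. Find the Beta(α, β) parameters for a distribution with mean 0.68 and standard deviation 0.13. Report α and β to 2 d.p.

α = 8.08, β = 3.80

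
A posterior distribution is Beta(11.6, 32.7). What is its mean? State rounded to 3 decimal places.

0.262

E[X] = α/(α+β) = 11.6/44.3 = 0.262.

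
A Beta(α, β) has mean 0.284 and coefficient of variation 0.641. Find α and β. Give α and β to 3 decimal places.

Var = (CV·μ)² = (0.641×0.284)² = 0.033140.
α+β = μ(1−μ)/Var − 1 = 0.203344/0.033140 − 1 = 5.1359.
Thus α = 0.284·5.1359 = 1.459 and β = 0.716·5.1359 = 3.677.

α = 1.459, β = 3.677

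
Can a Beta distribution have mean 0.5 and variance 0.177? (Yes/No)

Yes

A Beta with mean μ has variance μ(1−μ)/(α+β+1) < μ(1−μ).
Here μ(1−μ) = 0.5×0.5 = 0.25, and 0.177 < 0.25.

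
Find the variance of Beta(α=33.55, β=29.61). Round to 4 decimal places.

0.0039

Var = αβ/[(α+β)²(α+β+1)] = (33.55×29.61)/(63.16²×64.16) = 993.4155/255946.148096 = 0.0039.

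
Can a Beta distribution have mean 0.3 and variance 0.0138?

Yes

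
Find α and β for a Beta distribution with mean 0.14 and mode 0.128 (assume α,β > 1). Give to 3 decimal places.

With s = α+β: μ = α/s and mode = (α−1)/(s−2). Eliminating α = μs,
μs − 1 = m(s−2) ⇒ s(μ−m) = 1−2m ⇒ s = 0.744/0.012 = 62.0000.
So α = μs = 8.680, β = (1−μ)s = 53.320.

α = 8.680, β = 53.320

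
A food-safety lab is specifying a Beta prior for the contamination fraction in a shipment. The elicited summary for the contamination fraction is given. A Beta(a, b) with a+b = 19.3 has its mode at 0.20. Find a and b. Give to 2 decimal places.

Since the density peak of Beta(a,b) is at (a−1)/(a+b−2),
a = 1 + 0.20(19.3−2) = 4.46 and b = 19.3 − 4.46 = 14.84.

a = 4.46, b = 14.84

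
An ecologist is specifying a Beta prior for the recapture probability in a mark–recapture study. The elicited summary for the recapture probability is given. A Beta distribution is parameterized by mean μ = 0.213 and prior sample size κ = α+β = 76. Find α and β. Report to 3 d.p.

Split κ in proportion μ : (1−μ): α = 0.213·76 = 16.188, β = 76 − 16.188 = 59.812.

α = 16.188, β = 59.812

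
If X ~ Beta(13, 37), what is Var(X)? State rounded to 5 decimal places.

0.00377

μ = 13/50 = 0.260000; Var = μ(1−μ)/(α+β+1) = 0.1924000/51 = 0.00377.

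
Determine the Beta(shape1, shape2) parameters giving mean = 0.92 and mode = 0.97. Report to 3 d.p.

Let s = shape1+shape2. Mean gives shape1 = μs = 0.92s; mode gives (shape1−1)/(s−2) = 0.97.
Substituting: 0.92s − 1 = 0.97(s−2) = 0.97s − 1.94, so -0.05s = -0.94 and s = 18.8000.
Then shape1 = 0.92×18.8000 = 17.296 and shape2 = s−shape1 = 1.504.

shape1 = 17.296, shape2 = 1.504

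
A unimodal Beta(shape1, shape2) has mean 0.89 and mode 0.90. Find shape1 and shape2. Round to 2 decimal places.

shape1 = 71.20, shape2 = 8.80

Let s = shape1+shape2. Mean gives shape1 = μs = 0.89s; mode gives (shape1−1)/(s−2) = 0.90.
Substituting: 0.89s − 1 = 0.90(s−2) = 0.90s − 1.80, so -0.01s = -0.80 and s = 80.0000.
Then shape1 = 0.89×80.0000 = 71.20 and shape2 = s−shape1 = 8.80.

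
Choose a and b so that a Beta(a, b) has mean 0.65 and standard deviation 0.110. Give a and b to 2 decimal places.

Variance = 0.110² = 0.012100. The moment-matching identity a+b = μ(1−μ)/Var − 1 gives
a+b = 0.2275/0.012100 − 1 = 17.8017, so a = μ·17.8017 = 11.57 and b = (1−μ)·17.8017 = 6.23.

a = 11.57, b = 6.23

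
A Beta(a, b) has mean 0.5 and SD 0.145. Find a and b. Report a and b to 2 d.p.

a = 5.45, b = 5.45

First σ² = 0.021025. Setting a = μn, b = (1−μ)n with n = a+b,
μ(1−μ)/(n+1) = 0.021025 ⇒ n+1 = 0.25/0.021025 = 11.8906 ⇒ n = 10.8906.
Hence a = 0.5×10.8906 = 5.45, b = 0.5×10.8906 = 5.45.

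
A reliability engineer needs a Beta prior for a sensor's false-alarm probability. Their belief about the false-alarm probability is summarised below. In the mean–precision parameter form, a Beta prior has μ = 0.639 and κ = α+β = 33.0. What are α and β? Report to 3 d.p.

α = μκ = 0.639×33.0 = 21.087 and β = (1−μ)κ = 0.361×33.0 = 11.913.

α = 21.087, β = 11.913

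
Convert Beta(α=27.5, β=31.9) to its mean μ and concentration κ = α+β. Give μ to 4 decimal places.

κ = α+β = 27.5+31.9 = 59.4; μ = α/κ = 27.5/59.4 = 0.4630.

μ = 0.4630, κ = 59.4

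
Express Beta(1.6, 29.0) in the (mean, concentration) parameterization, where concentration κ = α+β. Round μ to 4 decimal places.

κ = α+β = 1.6+29.0 = 30.6; μ = α/κ = 1.6/30.6 = 0.0523.

μ = 0.0523, κ = 30.6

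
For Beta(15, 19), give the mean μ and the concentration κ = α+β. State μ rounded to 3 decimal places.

κ = α+β = 15+19 = 34; μ = α/κ = 15/34 = 0.441.

μ = 0.441, κ = 34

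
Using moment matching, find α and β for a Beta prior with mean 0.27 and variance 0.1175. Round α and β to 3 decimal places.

α = 0.183, β = 0.495

By moment matching, α+β = μ(1−μ)/σ² − 1 = (0.27·0.73)/0.1175 − 1 = 1.6774 − 1 = 0.6774.
Since α/(α+β) = μ, α = 0.27·0.6774 = 0.183 and β = 0.73·0.6774 = 0.495.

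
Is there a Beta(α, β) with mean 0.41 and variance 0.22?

Yes

A Beta with mean μ has variance μ(1−μ)/(α+β+1) < μ(1−μ).
Here μ(1−μ) = 0.41×0.59 = 0.2419, and 0.22 < 0.2419.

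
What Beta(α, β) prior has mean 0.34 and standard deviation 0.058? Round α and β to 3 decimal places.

σ² = 0.058² = 0.003364.
With s = α+β, Var = μ(1−μ)/(s+1), so s+1 = (0.34×0.66)/0.003364 = 66.7063 and s = 65.7063.
α = μs = 22.340, β = (1−μ)s = 43.366.

α = 22.340, β = 43.366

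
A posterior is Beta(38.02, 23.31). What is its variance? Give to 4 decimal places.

α+β = 61.33 and αβ = 886.2462, so Var = αβ/[(α+β)²(α+β+1)] = 886.2462/234446.123537 = 0.0038.

0.0038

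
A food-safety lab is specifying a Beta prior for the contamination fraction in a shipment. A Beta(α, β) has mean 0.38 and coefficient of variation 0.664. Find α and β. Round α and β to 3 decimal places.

α = 1.026, β = 1.674

σ = CV·μ = 0.664×0.38 = 0.25232, so σ² = 0.063665.
s+1 = μ(1−μ)/σ² = 0.2356/0.063665 = 3.7006, so s = α+β = 2.7006.
α = μs = 1.026, β = (1−μ)s = 1.674.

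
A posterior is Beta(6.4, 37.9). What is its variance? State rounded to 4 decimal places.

0.0027

Var = αβ/[(α+β)²(α+β+1)] = (6.4×37.9)/(44.3²×45.3) = 242.56/88900.797 = 0.0027.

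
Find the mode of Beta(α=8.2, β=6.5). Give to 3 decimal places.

0.567

The density x^(α−1)(1−x)^(β−1) is maximised at (α−1)/(α+β−2) = 7.2/12.7 = 0.567.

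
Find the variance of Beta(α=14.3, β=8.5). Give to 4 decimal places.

0.0098

Var = αβ/[(α+β)²(α+β+1)] = (14.3×8.5)/(22.8²×23.8) = 121.55/12372.192 = 0.0098.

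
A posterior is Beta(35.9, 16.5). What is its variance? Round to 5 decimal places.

0.00404

α+β = 52.4 and αβ = 592.35, so Var = αβ/[(α+β)²(α+β+1)] = 592.35/146623.584 = 0.00404.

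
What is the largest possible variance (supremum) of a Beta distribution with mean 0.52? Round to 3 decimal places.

0.250

Var = μ(1−μ)/(α+β+1), which approaches μ(1−μ) as α+β → 0.
So the supremum is μ(1−μ) = 0.52×0.48 = 0.250.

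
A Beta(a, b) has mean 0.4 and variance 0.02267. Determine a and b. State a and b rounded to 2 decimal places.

a = 3.83, b = 5.75

Write ν = a+b; then a = μν and Var = μ(1−μ)/(ν+1).
ν = μ(1−μ)/Var − 1 = 0.24/0.02267 − 1 = 9.5867.
a = 0.4·9.5867 = 3.83, b = 0.6·9.5867 = 5.75.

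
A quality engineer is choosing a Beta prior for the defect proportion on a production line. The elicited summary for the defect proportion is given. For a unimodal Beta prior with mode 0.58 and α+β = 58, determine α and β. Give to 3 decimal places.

α = 33.480, β = 24.520

For α,β>1 the mode is (α−1)/(α+β−2), so α = mode·(κ−2)+1 = 0.58×56+1 = 33.480.
And β = (1−mode)·(κ−2)+1 = 0.42×56+1 = 24.520.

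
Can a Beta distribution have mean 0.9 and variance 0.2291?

No

The Beta variance bound is σ² < μ(1−μ).
Here μ(1−μ) = 0.9×0.1 = 0.09, and 0.2291 ≥ 0.09.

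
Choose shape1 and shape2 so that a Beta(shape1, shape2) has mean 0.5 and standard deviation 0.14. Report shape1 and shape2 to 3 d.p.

σ² = 0.14² = 0.0196.
With s = shape1+shape2, Var = μ(1−μ)/(s+1), so s+1 = (0.5×0.5)/0.0196 = 12.7551 and s = 11.7551.
shape1 = μs = 5.878, shape2 = (1−μ)s = 5.878.

shape1 = 5.878, shape2 = 5.878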